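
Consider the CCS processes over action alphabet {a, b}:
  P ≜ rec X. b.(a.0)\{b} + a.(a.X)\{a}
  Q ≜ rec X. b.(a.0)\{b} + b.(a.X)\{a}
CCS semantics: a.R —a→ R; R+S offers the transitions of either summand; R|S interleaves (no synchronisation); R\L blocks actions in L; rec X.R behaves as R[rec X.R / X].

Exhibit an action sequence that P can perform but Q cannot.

P's transition system — 4 states:
  u0 = rec X. b.(a.0)\{b} + a.(a.X)\{a} :: --a--▸ u1, --b--▸ u2
  u1 = (a.(rec X. b.(a.0)\{b} + a.(a.X)\{a}))\{a} :: ·
  u2 = (a.0)\{b} :: --a--▸ u3
  u3 = 0\{b} :: ·
Q's transition system — 4 states:
  v0 = rec X. b.(a.0)\{b} + b.(a.X)\{a} :: --b--▸ v1, --b--▸ v2
  v1 = (a.(rec X. b.(a.0)\{b} + b.(a.X)\{a}))\{a} :: ·
  v2 = (a.0)\{b} :: --a--▸ v3
  v3 = 0\{b} :: ·
Run σ = ⟨a⟩ on P: start {u0}
  after a @ step 1: {u1}
  — P admits the full trace.
Run σ = ⟨a⟩ on Q: start {v0}
  after a @ step 1: no successor for Q

a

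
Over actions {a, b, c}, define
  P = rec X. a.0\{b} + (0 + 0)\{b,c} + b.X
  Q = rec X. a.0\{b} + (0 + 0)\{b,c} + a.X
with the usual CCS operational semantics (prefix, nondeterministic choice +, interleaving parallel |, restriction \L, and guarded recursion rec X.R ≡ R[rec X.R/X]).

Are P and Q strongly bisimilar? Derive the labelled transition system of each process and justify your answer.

NO

Reachable graph of P (2 states):
  s0 = rec X. a.0\{b} + (0 + 0)\{b,c} + b.X → --a--▸ s1, --b--▸ s0
  s1 = 0\{b} → stopped
Reachable graph of Q (2 states):
  t0 = rec X. a.0\{b} + (0 + 0)\{b,c} + a.X → --a--▸ t0, --a--▸ t1
  t1 = 0\{b} → stopped
Coarsest stable partition (strong bisimilarity classes):
  B0 = {s0}
  B1 = {s1, t1}
  B2 = {t0}
s0 ∈ B0, t0 ∈ B2 → different blocks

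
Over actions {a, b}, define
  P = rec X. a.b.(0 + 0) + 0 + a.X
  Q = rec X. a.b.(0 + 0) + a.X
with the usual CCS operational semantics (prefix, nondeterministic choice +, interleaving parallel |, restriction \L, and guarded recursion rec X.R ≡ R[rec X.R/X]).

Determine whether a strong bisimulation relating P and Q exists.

P ~ Q

Reachable graph of P (3 states):
  p0 = rec X. a.b.(0 + 0) + 0 + a.X :: -a-> p0, -a-> p1
  p1 = b.(0 + 0) :: -b-> p2
  p2 = 0 + 0 :: stopped
Reachable graph of Q (3 states):
  q0 = rec X. a.b.(0 + 0) + a.X :: -a-> q0, -a-> q1
  q1 = b.(0 + 0) :: -b-> q2
  q2 = 0 + 0 :: stopped
Bisimilarity quotient blocks:
  B0 = {p0, q0}
  B1 = {p1, q1}
  B2 = {p2, q2}
p0 ∈ B0, q0 ∈ B0 → same block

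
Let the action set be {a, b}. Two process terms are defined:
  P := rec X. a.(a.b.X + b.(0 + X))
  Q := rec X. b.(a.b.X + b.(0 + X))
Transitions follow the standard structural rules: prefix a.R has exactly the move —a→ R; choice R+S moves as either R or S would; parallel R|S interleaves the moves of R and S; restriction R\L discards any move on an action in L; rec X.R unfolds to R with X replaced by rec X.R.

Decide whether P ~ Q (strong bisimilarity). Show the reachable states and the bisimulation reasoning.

Reachable graph of P (4 states):
  p0 = rec X. a.(a.b.X + b.(0 + X)) :: =a=> p1
  p1 = a.b.(rec X. a.(a.b.X + b.(0 + X))) + b.(0 + (rec X. a.(a.b.X + b.(0 + X)))) :: =a=> p2, =b=> p3
  p2 = b.(rec X. a.(a.b.X + b.(0 + X))) :: =b=> p0
  p3 = 0 + (rec X. a.(a.b.X + b.(0 + X))) :: =a=> p1
Reachable graph of Q (4 states):
  q0 = rec X. b.(a.b.X + b.(0 + X)) :: =b=> q1
  q1 = a.b.(rec X. b.(a.b.X + b.(0 + X))) + b.(0 + (rec X. b.(a.b.X + b.(0 + X)))) :: =a=> q2, =b=> q3
  q2 = b.(rec X. b.(a.b.X + b.(0 + X))) :: =b=> q0
  q3 = 0 + (rec X. b.(a.b.X + b.(0 + X))) :: =b=> q1
Bisimilarity quotient blocks:
  B0 = {p0, p3}
  B1 = {p1}
  B2 = {p2}
  B3 = {q0, q3}
  B4 = {q1}
  B5 = {q2}
p0 ∈ B0, q0 ∈ B3 → different blocks

NO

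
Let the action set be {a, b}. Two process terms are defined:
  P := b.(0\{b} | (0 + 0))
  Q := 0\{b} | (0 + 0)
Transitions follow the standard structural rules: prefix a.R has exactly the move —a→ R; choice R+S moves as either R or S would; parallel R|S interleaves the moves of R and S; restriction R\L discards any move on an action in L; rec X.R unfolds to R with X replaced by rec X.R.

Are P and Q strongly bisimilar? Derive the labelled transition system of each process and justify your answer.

NO

P's transition system — 2 states:
  m0 = b.(0\{b} | (0 + 0)) :: -b-> m1
  m1 = 0\{b} | (0 + 0) :: deadlocked
Q's transition system — 1 states:
  n0 = 0\{b} | (0 + 0) :: deadlocked
Coarsest stable partition (strong bisimilarity classes):
  B0 = {m0}
  B1 = {m1, n0}
m0 ∈ B0, n0 ∈ B1 → different blocks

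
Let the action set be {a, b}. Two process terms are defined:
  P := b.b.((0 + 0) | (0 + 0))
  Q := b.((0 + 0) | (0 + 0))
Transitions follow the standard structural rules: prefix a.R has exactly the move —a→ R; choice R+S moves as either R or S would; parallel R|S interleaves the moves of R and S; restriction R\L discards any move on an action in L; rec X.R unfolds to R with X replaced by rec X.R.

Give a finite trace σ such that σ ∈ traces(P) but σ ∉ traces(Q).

bb

Reachable graph of P (3 states):
  p0 = b.b.((0 + 0) | (0 + 0)) has moves =b=> p1
  p1 = b.((0 + 0) | (0 + 0)) has moves =b=> p2
  p2 = (0 + 0) | (0 + 0) has moves (no moves)
Reachable graph of Q (2 states):
  q0 = b.((0 + 0) | (0 + 0)) has moves =b=> q1
  q1 = (0 + 0) | (0 + 0) has moves (no moves)
Trace ⟨bb⟩ through P, begin at {p0}:
  [1] b ⇒ {p1}
  [2] b ⇒ {p2}
  ✓ P
Trace ⟨bb⟩ through Q, begin at {q0}:
  [1] b ⇒ {q1}
  [2] b ⇒ ∅ (Q stuck)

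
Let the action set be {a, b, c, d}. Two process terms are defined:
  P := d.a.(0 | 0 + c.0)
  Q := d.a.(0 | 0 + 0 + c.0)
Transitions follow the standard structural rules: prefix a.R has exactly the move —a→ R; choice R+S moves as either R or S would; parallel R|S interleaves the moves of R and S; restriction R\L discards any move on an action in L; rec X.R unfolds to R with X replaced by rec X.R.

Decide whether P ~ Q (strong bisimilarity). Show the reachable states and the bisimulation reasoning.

LTS(P): 4 reachable states
  m0 = d.a.(0 | 0 + c.0) ⊢ =d=> m1
  m1 = a.(0 | 0 + c.0) ⊢ =a=> m2
  m2 = 0 | 0 + c.0 ⊢ =c=> m3
  m3 = 0 ⊢ ∅
LTS(Q): 4 reachable states
  n0 = d.a.(0 | 0 + 0 + c.0) ⊢ =d=> n1
  n1 = a.(0 | 0 + 0 + c.0) ⊢ =a=> n2
  n2 = 0 | 0 + 0 + c.0 ⊢ =c=> n3
  n3 = 0 ⊢ ∅
Partition-refinement fixed point:
  B0 = {m0, n0}
  B1 = {m1, n1}
  B2 = {m2, n2}
  B3 = {m3, n3}
m0 ∈ B0, n0 ∈ B0 → same block

YES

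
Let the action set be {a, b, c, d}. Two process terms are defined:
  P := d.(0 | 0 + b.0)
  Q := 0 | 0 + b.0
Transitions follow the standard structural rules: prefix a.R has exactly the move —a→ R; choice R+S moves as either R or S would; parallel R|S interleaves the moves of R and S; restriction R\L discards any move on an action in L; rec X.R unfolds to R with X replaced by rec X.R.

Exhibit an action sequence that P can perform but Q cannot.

LTS(P): 3 reachable states
  u0 = d.(0 | 0 + b.0) → ··d··> u1
  u1 = 0 | 0 + b.0 → ··b··> u2
  u2 = 0 → ·
LTS(Q): 2 reachable states
  v0 = 0 | 0 + b.0 → ··b··> v1
  v1 = 0 → ·
Executing d from P (initial set {u0}):
  step 1 (d): {u1}
  P completes σ.
Executing d from Q (initial set {v0}):
  step 1 (d): no successor for Q

d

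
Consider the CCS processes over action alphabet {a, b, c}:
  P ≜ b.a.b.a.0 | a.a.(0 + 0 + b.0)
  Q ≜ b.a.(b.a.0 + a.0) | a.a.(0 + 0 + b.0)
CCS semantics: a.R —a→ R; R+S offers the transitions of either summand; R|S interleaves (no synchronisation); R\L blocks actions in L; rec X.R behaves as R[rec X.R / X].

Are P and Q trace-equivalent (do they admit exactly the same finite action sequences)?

P's transition system — 20 states:
  m0 = b.a.b.a.0 | a.a.(0 + 0 + b.0) ⊢ ··a··> m1, ··b··> m2
  m1 = b.a.b.a.0 | a.(0 + 0 + b.0) ⊢ ··a··> m3, ··b··> m4
  m2 = a.b.a.0 | a.a.(0 + 0 + b.0) ⊢ ··a··> m4, ··a··> m5
  m3 = b.a.b.a.0 | (0 + 0 + b.0) ⊢ ··b··> m6, ··b··> m7
  m4 = a.b.a.0 | a.(0 + 0 + b.0) ⊢ ··a··> m6, ··a··> m8
  m5 = b.a.0 | a.a.(0 + 0 + b.0) ⊢ ··a··> m8, ··b··> m9
  m6 = a.b.a.0 | (0 + 0 + b.0) ⊢ ··a··> m10, ··b··> m11
  m7 = b.a.b.a.0 | 0 ⊢ ··b··> m11
  m8 = b.a.0 | a.(0 + 0 + b.0) ⊢ ··a··> m10, ··b··> m12
  m9 = a.0 | a.a.(0 + 0 + b.0) ⊢ ··a··> m12, ··a··> m13
  m10 = b.a.0 | (0 + 0 + b.0) ⊢ ··b··> m14, ··b··> m15
  m11 = a.b.a.0 | 0 ⊢ ··a··> m15
  m12 = a.0 | a.(0 + 0 + b.0) ⊢ ··a··> m14, ··a··> m16
  m13 = 0 | a.a.(0 + 0 + b.0) ⊢ ··a··> m16
  m14 = a.0 | (0 + 0 + b.0) ⊢ ··a··> m17, ··b··> m18
  m15 = b.a.0 | 0 ⊢ ··b··> m18
  m16 = 0 | a.(0 + 0 + b.0) ⊢ ··a··> m17
  m17 = 0 | (0 + 0 + b.0) ⊢ ··b··> m19
  m18 = a.0 | 0 ⊢ ··a··> m19
  m19 = 0 | 0 ⊢ ·
Q's transition system — 20 states:
  n0 = b.a.(b.a.0 + a.0) | a.a.(0 + 0 + b.0) ⊢ ··a··> n1, ··b··> n2
  n1 = b.a.(b.a.0 + a.0) | a.(0 + 0 + b.0) ⊢ ··a··> n3, ··b··> n4
  n2 = a.(b.a.0 + a.0) | a.a.(0 + 0 + b.0) ⊢ ··a··> n4, ··a··> n5
  n3 = b.a.(b.a.0 + a.0) | (0 + 0 + b.0) ⊢ ··b··> n6, ··b··> n7
  n4 = a.(b.a.0 + a.0) | a.(0 + 0 + b.0) ⊢ ··a··> n6, ··a··> n8
  n5 = (b.a.0 + a.0) | a.a.(0 + 0 + b.0) ⊢ ··a··> n8, ··a··> n9, ··b··> n10
  n6 = a.(b.a.0 + a.0) | (0 + 0 + b.0) ⊢ ··a··> n11, ··b··> n12
  n7 = b.a.(b.a.0 + a.0) | 0 ⊢ ··b··> n12
  n8 = (b.a.0 + a.0) | a.(0 + 0 + b.0) ⊢ ··a··> n11, ··a··> n13, ··b··> n14
  n9 = 0 | a.a.(0 + 0 + b.0) ⊢ ··a··> n13
  n10 = a.0 | a.a.(0 + 0 + b.0) ⊢ ··a··> n14, ··a··> n9
  n11 = (b.a.0 + a.0) | (0 + 0 + b.0) ⊢ ··a··> n15, ··b··> n16, ··b··> n17
  n12 = a.(b.a.0 + a.0) | 0 ⊢ ··a··> n16
  n13 = 0 | a.(0 + 0 + b.0) ⊢ ··a··> n15
  n14 = a.0 | a.(0 + 0 + b.0) ⊢ ··a··> n13, ··a··> n17
  n15 = 0 | (0 + 0 + b.0) ⊢ ··b··> n18
  n16 = (b.a.0 + a.0) | 0 ⊢ ··a··> n18, ··b··> n19
  n17 = a.0 | (0 + 0 + b.0) ⊢ ··a··> n15, ··b··> n19
  n18 = 0 | 0 ⊢ ·
  n19 = a.0 | 0 ⊢ ··a··> n18
Trace ⟨aabaa⟩ through Q, begin at {n0}:
  after a @ step 1: {n1}
  after a @ step 2: {n3}
  after b @ step 3: {n6, n7}
  after a @ step 4: {n11}
  after a @ step 5: {n15}
  ✓ Q
Trace ⟨aabaa⟩ through P, begin at {m0}:
  after a @ step 1: {m1}
  after a @ step 2: {m3}
  after b @ step 3: {m6, m7}
  after a @ step 4: {m10}
  after a @ step 5: ∅  — P cannot continue

traces(P) ≠ traces(Q) — witness ⟨aabaa⟩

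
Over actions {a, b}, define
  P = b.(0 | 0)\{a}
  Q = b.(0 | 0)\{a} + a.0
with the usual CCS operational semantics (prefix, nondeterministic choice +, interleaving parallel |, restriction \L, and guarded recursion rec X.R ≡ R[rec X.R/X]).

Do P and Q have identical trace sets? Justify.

P's transition system — 2 states:
  p0 = b.(0 | 0)\{a} → —b→ p1
  p1 = (0 | 0)\{a} → deadlocked
Q's transition system — 3 states:
  q0 = b.(0 | 0)\{a} + a.0 → —a→ q1, —b→ q2
  q1 = 0 → deadlocked
  q2 = (0 | 0)\{a} → deadlocked
Executing a from Q (initial set {q0}):
  after a @ step 1: {q1}
  Q completes σ.
Executing a from P (initial set {p0}):
  after a @ step 1: ∅ (P stuck)

trace-distinct — witness ⟨a⟩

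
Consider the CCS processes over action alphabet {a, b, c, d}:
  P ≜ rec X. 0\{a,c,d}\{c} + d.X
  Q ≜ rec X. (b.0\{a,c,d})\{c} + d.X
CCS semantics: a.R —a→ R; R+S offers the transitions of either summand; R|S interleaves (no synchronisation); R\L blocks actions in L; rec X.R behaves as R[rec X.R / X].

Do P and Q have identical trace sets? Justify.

Reachable graph of P (1 states):
  u0 = rec X. 0\{a,c,d}\{c} + d.X | ··d··> u0
Reachable graph of Q (2 states):
  v0 = rec X. (b.0\{a,c,d})\{c} + d.X | ··b··> v1, ··d··> v0
  v1 = 0\{a,c,d}\{c} | stopped
Run σ = ⟨b⟩ on Q: start {v0}
  [1] b ⇒ {v1}
  ✓ Q
Run σ = ⟨b⟩ on P: start {u0}
  [1] b ⇒ ∅  — P cannot continue

trace-distinct — witness ⟨b⟩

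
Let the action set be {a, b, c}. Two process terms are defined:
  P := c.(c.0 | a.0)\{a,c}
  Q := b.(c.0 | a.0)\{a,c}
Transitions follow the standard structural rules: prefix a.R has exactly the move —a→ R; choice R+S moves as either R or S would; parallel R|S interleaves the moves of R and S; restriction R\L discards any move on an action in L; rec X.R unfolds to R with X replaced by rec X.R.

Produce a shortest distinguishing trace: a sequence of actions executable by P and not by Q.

Reachable graph of P (2 states):
  p0 = c.(c.0 | a.0)\{a,c} ⊢ —c→ p1
  p1 = (c.0 | a.0)\{a,c} ⊢ ∅
Reachable graph of Q (2 states):
  q0 = b.(c.0 | a.0)\{a,c} ⊢ —b→ q1
  q1 = (c.0 | a.0)\{a,c} ⊢ ∅
Executing c from P (initial set {p0}):
  [1] c ⇒ {p1}
  P completes σ.
Executing c from Q (initial set {q0}):
  [1] c ⇒ ∅  — Q cannot continue

c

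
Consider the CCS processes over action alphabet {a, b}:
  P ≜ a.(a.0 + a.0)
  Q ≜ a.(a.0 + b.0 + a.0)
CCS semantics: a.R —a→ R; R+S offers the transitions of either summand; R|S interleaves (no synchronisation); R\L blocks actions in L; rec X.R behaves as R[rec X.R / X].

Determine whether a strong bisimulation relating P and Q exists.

P's transition system — 3 states:
  s0 = a.(a.0 + a.0) has moves -a-> s1
  s1 = a.0 + a.0 has moves -a-> s2
  s2 = 0 has moves (no moves)
Q's transition system — 3 states:
  t0 = a.(a.0 + b.0 + a.0) has moves -a-> t1
  t1 = a.0 + b.0 + a.0 has moves -a-> t2, -b-> t2
  t2 = 0 has moves (no moves)
Bisimilarity quotient blocks:
  B0 = {s0}
  B1 = {s1}
  B2 = {s2, t2}
  B3 = {t0}
  B4 = {t1}
s0 ∈ B0, t0 ∈ B3 → different blocks

P ≁ Q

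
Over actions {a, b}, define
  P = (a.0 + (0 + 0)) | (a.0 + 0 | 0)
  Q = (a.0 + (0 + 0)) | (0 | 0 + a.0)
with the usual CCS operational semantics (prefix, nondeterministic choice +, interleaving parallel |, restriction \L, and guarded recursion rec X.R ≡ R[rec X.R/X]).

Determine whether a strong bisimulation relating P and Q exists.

LTS(P): 4 reachable states
  m0 = (a.0 + (0 + 0)) | (a.0 + 0 | 0) :: -a-> m1, -a-> m2
  m1 = (a.0 + (0 + 0)) | 0 :: -a-> m3
  m2 = 0 | (a.0 + 0 | 0) :: -a-> m3
  m3 = 0 | 0 :: ·
LTS(Q): 4 reachable states
  n0 = (a.0 + (0 + 0)) | (0 | 0 + a.0) :: -a-> n1, -a-> n2
  n1 = (a.0 + (0 + 0)) | 0 :: -a-> n3
  n2 = 0 | (0 | 0 + a.0) :: -a-> n3
  n3 = 0 | 0 :: ·
Coarsest stable partition (strong bisimilarity classes):
  B0 = {m0, n0}
  B1 = {m1, m2, n1, n2}
  B2 = {m3, n3}
m0 ∈ B0, n0 ∈ B0 → same block

bisimilar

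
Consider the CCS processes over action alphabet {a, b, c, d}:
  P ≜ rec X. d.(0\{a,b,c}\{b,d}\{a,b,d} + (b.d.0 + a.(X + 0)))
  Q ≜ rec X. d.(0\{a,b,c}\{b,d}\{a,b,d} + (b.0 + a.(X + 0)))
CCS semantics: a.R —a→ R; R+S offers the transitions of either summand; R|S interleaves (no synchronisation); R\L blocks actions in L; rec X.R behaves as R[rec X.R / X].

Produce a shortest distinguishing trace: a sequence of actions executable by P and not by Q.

dbd

P's transition system — 5 states:
  p0 = rec X. d.(0\{a,b,c}\{b,d}\{a,b,d} + (b.d.0 + a.(X + 0))) | -d-> p1
  p1 = 0\{a,b,c}\{b,d}\{a,b,d} + (b.d.0 + a.((rec X. d.(0\{a,b,c}\{b,d}\{a,b,d} + (b.d.0 + a.(X + 0)))) + 0)) | -a-> p2, -b-> p3
  p2 = (rec X. d.(0\{a,b,c}\{b,d}\{a,b,d} + (b.d.0 + a.(X + 0)))) + 0 | -d-> p1
  p3 = d.0 | -d-> p4
  p4 = 0 | (no moves)
Q's transition system — 4 states:
  q0 = rec X. d.(0\{a,b,c}\{b,d}\{a,b,d} + (b.0 + a.(X + 0))) | -d-> q1
  q1 = 0\{a,b,c}\{b,d}\{a,b,d} + (b.0 + a.((rec X. d.(0\{a,b,c}\{b,d}\{a,b,d} + (b.0 + a.(X + 0)))) + 0)) | -a-> q2, -b-> q3
  q2 = (rec X. d.(0\{a,b,c}\{b,d}\{a,b,d} + (b.0 + a.(X + 0)))) + 0 | -d-> q1
  q3 = 0 | (no moves)
Executing dbd from P (initial set {p0}):
  after d @ step 1: {p1}
  after b @ step 2: {p3}
  after d @ step 3: {p4}
  P completes σ.
Executing dbd from Q (initial set {q0}):
  after d @ step 1: {q1}
  after b @ step 2: {q3}
  after d @ step 3: ∅ (Q stuck)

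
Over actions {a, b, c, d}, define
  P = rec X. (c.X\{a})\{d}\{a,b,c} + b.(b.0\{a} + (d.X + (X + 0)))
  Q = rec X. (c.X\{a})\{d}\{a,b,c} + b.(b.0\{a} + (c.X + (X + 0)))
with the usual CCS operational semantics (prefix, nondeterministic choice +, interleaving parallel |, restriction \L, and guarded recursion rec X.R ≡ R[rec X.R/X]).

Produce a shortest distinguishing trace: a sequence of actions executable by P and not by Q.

bd

LTS(P): 3 reachable states
  s0 = rec X. (c.X\{a})\{d}\{a,b,c} + b.(b.0\{a} + (d.X + (X + 0))) :: -b-> s1
  s1 = b.0\{a} + (d.(rec X. (c.X\{a})\{d}\{a,b,c} + b.(b.0\{a} + (d.X + (X + 0)))) + ((rec X. (c.X\{a})\{d}\{a,b,c} + b.(b.0\{a} + (d.X + (X + 0)))) + 0)) :: -b-> s1, -b-> s2, -d-> s0
  s2 = 0\{a} :: stopped
LTS(Q): 3 reachable states
  t0 = rec X. (c.X\{a})\{d}\{a,b,c} + b.(b.0\{a} + (c.X + (X + 0))) :: -b-> t1
  t1 = b.0\{a} + (c.(rec X. (c.X\{a})\{d}\{a,b,c} + b.(b.0\{a} + (c.X + (X + 0)))) + ((rec X. (c.X\{a})\{d}\{a,b,c} + b.(b.0\{a} + (c.X + (X + 0)))) + 0)) :: -b-> t1, -b-> t2, -c-> t0
  t2 = 0\{a} :: stopped
Trace ⟨bd⟩ through P, begin at {s0}:
  step 1 (b): {s1}
  step 2 (d): {s0}
  — P admits the full trace.
Trace ⟨bd⟩ through Q, begin at {t0}:
  step 1 (b): {t1}
  step 2 (d): no successor for Q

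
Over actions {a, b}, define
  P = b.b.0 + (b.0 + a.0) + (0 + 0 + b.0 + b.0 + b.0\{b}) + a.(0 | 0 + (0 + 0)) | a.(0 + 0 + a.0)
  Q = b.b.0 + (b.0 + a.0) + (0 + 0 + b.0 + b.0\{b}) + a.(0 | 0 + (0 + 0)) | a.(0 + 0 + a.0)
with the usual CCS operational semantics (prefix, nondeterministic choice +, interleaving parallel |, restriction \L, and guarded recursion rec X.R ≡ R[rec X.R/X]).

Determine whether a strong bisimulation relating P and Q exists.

Reachable graph of P (9 states):
  u0 = b.b.0 + (b.0 + a.0) + (0 + 0 + b.0 + b.0 + b.0\{b}) + a.(0 | 0 + (0 + 0)) | a.(0 + 0 + a.0) :: =a=> u1, =a=> u2, =a=> u3, =b=> u2, =b=> u4, =b=> u5
  u1 = (0 | 0 + (0 + 0)) | a.(0 + 0 + a.0) :: =a=> u6
  u2 = 0 :: stopped
  u3 = a.(0 | 0 + (0 + 0)) | (0 + 0 + a.0) :: =a=> u6, =a=> u7
  u4 = 0\{b} :: stopped
  u5 = b.0 :: =b=> u2
  u6 = (0 | 0 + (0 + 0)) | (0 + 0 + a.0) :: =a=> u8
  u7 = a.(0 | 0 + (0 + 0)) | 0 :: =a=> u8
  u8 = (0 | 0 + (0 + 0)) | 0 :: stopped
Reachable graph of Q (9 states):
  v0 = b.b.0 + (b.0 + a.0) + (0 + 0 + b.0 + b.0\{b}) + a.(0 | 0 + (0 + 0)) | a.(0 + 0 + a.0) :: =a=> v1, =a=> v2, =a=> v3, =b=> v2, =b=> v4, =b=> v5
  v1 = (0 | 0 + (0 + 0)) | a.(0 + 0 + a.0) :: =a=> v6
  v2 = 0 :: stopped
  v3 = a.(0 | 0 + (0 + 0)) | (0 + 0 + a.0) :: =a=> v6, =a=> v7
  v4 = 0\{b} :: stopped
  v5 = b.0 :: =b=> v2
  v6 = (0 | 0 + (0 + 0)) | (0 + 0 + a.0) :: =a=> v8
  v7 = a.(0 | 0 + (0 + 0)) | 0 :: =a=> v8
  v8 = (0 | 0 + (0 + 0)) | 0 :: stopped
Partition-refinement fixed point:
  B0 = {u0, v0}
  B1 = {u1, u3, v1, v3}
  B2 = {u6, u7, v6, v7}
  B3 = {u2, u4, u8, v2, v4, v8}
  B4 = {u5, v5}
u0 ∈ B0, v0 ∈ B0 → same block

bisimilar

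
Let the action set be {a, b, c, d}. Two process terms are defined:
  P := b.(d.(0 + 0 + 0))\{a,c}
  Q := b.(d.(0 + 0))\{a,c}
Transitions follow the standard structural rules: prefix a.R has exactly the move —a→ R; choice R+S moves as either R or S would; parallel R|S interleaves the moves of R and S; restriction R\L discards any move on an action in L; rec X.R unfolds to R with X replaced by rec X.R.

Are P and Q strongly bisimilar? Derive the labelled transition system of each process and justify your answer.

Reachable graph of P (3 states):
  s0 = b.(d.(0 + 0 + 0))\{a,c} ⊢ -b-> s1
  s1 = (d.(0 + 0 + 0))\{a,c} ⊢ -d-> s2
  s2 = (0 + 0 + 0)\{a,c} ⊢ ∅
Reachable graph of Q (3 states):
  t0 = b.(d.(0 + 0))\{a,c} ⊢ -b-> t1
  t1 = (d.(0 + 0))\{a,c} ⊢ -d-> t2
  t2 = (0 + 0)\{a,c} ⊢ ∅
Bisimilarity quotient blocks:
  B0 = {s0, t0}
  B1 = {s1, t1}
  B2 = {s2, t2}
s0 ∈ B0, t0 ∈ B0 → same block

P ~ Q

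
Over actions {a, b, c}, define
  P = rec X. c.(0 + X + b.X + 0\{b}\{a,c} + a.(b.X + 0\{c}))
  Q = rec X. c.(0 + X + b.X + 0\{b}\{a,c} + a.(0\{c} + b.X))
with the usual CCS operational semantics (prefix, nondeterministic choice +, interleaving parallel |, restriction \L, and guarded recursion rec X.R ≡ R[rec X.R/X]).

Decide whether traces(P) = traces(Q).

YES

Reachable graph of P (3 states):
  p0 = rec X. c.(0 + X + b.X + 0\{b}\{a,c} + a.(b.X + 0\{c})) has moves -c-> p1
  p1 = 0 + (rec X. c.(0 + X + b.X + 0\{b}\{a,c} + a.(b.X + 0\{c}))) + b.(rec X. c.(0 + X + b.X + 0\{b}\{a,c} + a.(b.X + 0\{c}))) + 0\{b}\{a,c} + a.(b.(rec X. c.(0 + X + b.X + 0\{b}\{a,c} + a.(b.X + 0\{c}))) + 0\{c}) has moves -a-> p2, -b-> p0, -c-> p1
  p2 = b.(rec X. c.(0 + X + b.X + 0\{b}\{a,c} + a.(b.X + 0\{c}))) + 0\{c} has moves -b-> p0
Reachable graph of Q (3 states):
  q0 = rec X. c.(0 + X + b.X + 0\{b}\{a,c} + a.(0\{c} + b.X)) has moves -c-> q1
  q1 = 0 + (rec X. c.(0 + X + b.X + 0\{b}\{a,c} + a.(0\{c} + b.X))) + b.(rec X. c.(0 + X + b.X + 0\{b}\{a,c} + a.(0\{c} + b.X))) + 0\{b}\{a,c} + a.(0\{c} + b.(rec X. c.(0 + X + b.X + 0\{b}\{a,c} + a.(0\{c} + b.X)))) has moves -a-> q2, -b-> q0, -c-> q1
  q2 = 0\{c} + b.(rec X. c.(0 + X + b.X + 0\{b}\{a,c} + a.(0\{c} + b.X))) has moves -b-> q0
Bisimilarity quotient blocks:
  B0 = {p0, q0}
  B1 = {p1, q1}
  B2 = {p2, q2}
p0 ∈ B0, q0 ∈ B0 → same block
Bisimilar ⇒ trace-equivalent.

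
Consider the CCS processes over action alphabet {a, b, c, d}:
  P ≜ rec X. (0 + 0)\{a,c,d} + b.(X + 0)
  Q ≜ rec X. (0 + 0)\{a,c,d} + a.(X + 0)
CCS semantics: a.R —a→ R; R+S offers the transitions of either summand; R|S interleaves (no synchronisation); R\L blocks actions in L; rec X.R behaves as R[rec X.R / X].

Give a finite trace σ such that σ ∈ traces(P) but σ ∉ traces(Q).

b

P's transition system — 2 states:
  u0 = rec X. (0 + 0)\{a,c,d} + b.(X + 0) → -b-> u1
  u1 = (rec X. (0 + 0)\{a,c,d} + b.(X + 0)) + 0 → -b-> u1
Q's transition system — 2 states:
  v0 = rec X. (0 + 0)\{a,c,d} + a.(X + 0) → -a-> v1
  v1 = (rec X. (0 + 0)\{a,c,d} + a.(X + 0)) + 0 → -a-> v1
Trace ⟨b⟩ through P, begin at {u0}:
  [1] b ⇒ {u1}
  — P admits the full trace.
Trace ⟨b⟩ through Q, begin at {v0}:
  [1] b ⇒ no successor for Q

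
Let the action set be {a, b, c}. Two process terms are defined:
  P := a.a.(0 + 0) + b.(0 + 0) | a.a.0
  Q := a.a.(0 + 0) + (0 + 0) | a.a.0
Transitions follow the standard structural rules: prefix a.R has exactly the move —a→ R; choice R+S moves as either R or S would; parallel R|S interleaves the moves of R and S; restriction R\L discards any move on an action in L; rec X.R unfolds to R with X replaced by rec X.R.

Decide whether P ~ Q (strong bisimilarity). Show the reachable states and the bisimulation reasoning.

NO

Reachable graph of P (8 states):
  s0 = a.a.(0 + 0) + b.(0 + 0) | a.a.0 :: ··a··> s1, ··a··> s2, ··b··> s3
  s1 = a.(0 + 0) :: ··a··> s4
  s2 = b.(0 + 0) | a.0 :: ··a··> s5, ··b··> s6
  s3 = (0 + 0) | a.a.0 :: ··a··> s6
  s4 = 0 + 0 :: ∅
  s5 = b.(0 + 0) | 0 :: ··b··> s7
  s6 = (0 + 0) | a.0 :: ··a··> s7
  s7 = (0 + 0) | 0 :: ∅
Reachable graph of Q (5 states):
  t0 = a.a.(0 + 0) + (0 + 0) | a.a.0 :: ··a··> t1, ··a··> t2
  t1 = (0 + 0) | a.0 :: ··a··> t3
  t2 = a.(0 + 0) :: ··a··> t4
  t3 = (0 + 0) | 0 :: ∅
  t4 = 0 + 0 :: ∅
Bisimilarity quotient blocks:
  B0 = {s0}
  B1 = {s3, t0}
  B2 = {s1, s6, t1, t2}
  B3 = {s4, s7, t3, t4}
  B4 = {s2}
  B5 = {s5}
s0 ∈ B0, t0 ∈ B1 → different blocks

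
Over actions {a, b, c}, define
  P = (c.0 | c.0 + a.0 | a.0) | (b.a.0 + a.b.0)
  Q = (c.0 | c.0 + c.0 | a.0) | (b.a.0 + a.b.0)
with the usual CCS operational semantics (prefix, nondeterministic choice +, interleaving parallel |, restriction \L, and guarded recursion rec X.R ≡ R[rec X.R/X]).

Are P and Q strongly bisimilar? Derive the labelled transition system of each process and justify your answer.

P ≁ Q

Reachable graph of P (24 states):
  u0 = (c.0 | c.0 + a.0 | a.0) | (b.a.0 + a.b.0) | ··a··> u1, ··a··> u2, ··a··> u3, ··b··> u4, ··c··> u5, ··c··> u6
  u1 = (c.0 | c.0 + a.0 | a.0) | b.0 | ··a··> u7, ··a··> u8, ··b··> u9, ··c··> u10, ··c··> u11
  u2 = 0 | a.0 | (b.a.0 + a.b.0) | ··a··> u12, ··a··> u7, ··b··> u13
  u3 = a.0 | 0 | (b.a.0 + a.b.0) | ··a··> u12, ··a··> u8, ··b··> u14
  u4 = (c.0 | c.0 + a.0 | a.0) | a.0 | ··a··> u13, ··a··> u14, ··a··> u9, ··c··> u15, ··c··> u16
  u5 = 0 | c.0 | (b.a.0 + a.b.0) | ··a··> u10, ··b··> u15, ··c··> u12
  u6 = c.0 | 0 | (b.a.0 + a.b.0) | ··a··> u11, ··b··> u16, ··c··> u12
  u7 = 0 | a.0 | b.0 | ··a··> u17, ··b··> u18
  u8 = a.0 | 0 | b.0 | ··a··> u17, ··b··> u19
  u9 = (c.0 | c.0 + a.0 | a.0) | 0 | ··a··> u18, ··a··> u19, ··c··> u20, ··c··> u21
  u10 = 0 | c.0 | b.0 | ··b··> u20, ··c··> u17
  u11 = c.0 | 0 | b.0 | ··b··> u21, ··c··> u17
  u12 = 0 | 0 | (b.a.0 + a.b.0) | ··a··> u17, ··b··> u22
  u13 = 0 | a.0 | a.0 | ··a··> u18, ··a··> u22
  u14 = a.0 | 0 | a.0 | ··a··> u19, ··a··> u22
  u15 = 0 | c.0 | a.0 | ··a··> u20, ··c··> u22
  u16 = c.0 | 0 | a.0 | ··a··> u21, ··c··> u22
  u17 = 0 | 0 | b.0 | ··b··> u23
  u18 = 0 | a.0 | 0 | ··a··> u23
  u19 = a.0 | 0 | 0 | ··a··> u23
  u20 = 0 | c.0 | 0 | ··c··> u23
  u21 = c.0 | 0 | 0 | ··c··> u23
  u22 = 0 | 0 | a.0 | ··a··> u23
  u23 = 0 | 0 | 0 | ∅
Reachable graph of Q (20 states):
  v0 = (c.0 | c.0 + c.0 | a.0) | (b.a.0 + a.b.0) | ··a··> v1, ··a··> v2, ··b··> v3, ··c··> v2, ··c··> v4, ··c··> v5
  v1 = (c.0 | c.0 + c.0 | a.0) | b.0 | ··a··> v6, ··b··> v7, ··c··> v6, ··c··> v8, ··c··> v9
  v2 = c.0 | 0 | (b.a.0 + a.b.0) | ··a··> v6, ··b··> v10, ··c··> v11
  v3 = (c.0 | c.0 + c.0 | a.0) | a.0 | ··a··> v10, ··a··> v7, ··c··> v10, ··c··> v12, ··c··> v13
  v4 = 0 | a.0 | (b.a.0 + a.b.0) | ··a··> v11, ··a··> v8, ··b··> v12
  v5 = 0 | c.0 | (b.a.0 + a.b.0) | ··a··> v9, ··b··> v13, ··c··> v11
  v6 = c.0 | 0 | b.0 | ··b··> v14, ··c··> v15
  v7 = (c.0 | c.0 + c.0 | a.0) | 0 | ··a··> v14, ··c··> v14, ··c··> v16, ··c··> v17
  v8 = 0 | a.0 | b.0 | ··a··> v15, ··b··> v16
  v9 = 0 | c.0 | b.0 | ··b··> v17, ··c··> v15
  v10 = c.0 | 0 | a.0 | ··a··> v14, ··c··> v18
  v11 = 0 | 0 | (b.a.0 + a.b.0) | ··a··> v15, ··b··> v18
  v12 = 0 | a.0 | a.0 | ··a··> v16, ··a··> v18
  v13 = 0 | c.0 | a.0 | ··a··> v17, ··c··> v18
  v14 = c.0 | 0 | 0 | ··c··> v19
  v15 = 0 | 0 | b.0 | ··b··> v19
  v16 = 0 | a.0 | 0 | ··a··> v19
  v17 = 0 | c.0 | 0 | ··c··> v19
  v18 = 0 | 0 | a.0 | ··a··> v19
  v19 = 0 | 0 | 0 | ∅
Bisimilarity quotient blocks:
  B0 = {u0}
  B1 = {u5, u6, v2, v5}
  B2 = {u15, u16, v10, v13}
  B3 = {u18, u19, u22, v16, v18}
  B4 = {u23, v19}
  B5 = {u20, u21, v14, v17}
  B6 = {u10, u11, v6, v9}
  B7 = {u17, v15}
  B8 = {u12, u7, u8, v11, v8}
  B9 = {u4}
  B10 = {u13, u14, v12}
  B11 = {u9}
  B12 = {u1}
  B13 = {u2, u3, v4}
  B14 = {v0}
  B15 = {v3}
  B16 = {v7}
  B17 = {v1}
u0 ∈ B0, v0 ∈ B14 → different blocks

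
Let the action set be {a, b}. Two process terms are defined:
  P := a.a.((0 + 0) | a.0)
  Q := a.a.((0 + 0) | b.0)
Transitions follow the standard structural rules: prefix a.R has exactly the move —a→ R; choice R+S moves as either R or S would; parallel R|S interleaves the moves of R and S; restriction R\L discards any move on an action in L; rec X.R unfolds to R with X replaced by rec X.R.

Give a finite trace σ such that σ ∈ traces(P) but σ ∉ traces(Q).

aaa

Reachable graph of P (4 states):
  p0 = a.a.((0 + 0) | a.0) ⊢ —a→ p1
  p1 = a.((0 + 0) | a.0) ⊢ —a→ p2
  p2 = (0 + 0) | a.0 ⊢ —a→ p3
  p3 = (0 + 0) | 0 ⊢ ·
Reachable graph of Q (4 states):
  q0 = a.a.((0 + 0) | b.0) ⊢ —a→ q1
  q1 = a.((0 + 0) | b.0) ⊢ —a→ q2
  q2 = (0 + 0) | b.0 ⊢ —b→ q3
  q3 = (0 + 0) | 0 ⊢ ·
Trace ⟨aaa⟩ through P, begin at {p0}:
  step 1 (a): {p1}
  step 2 (a): {p2}
  step 3 (a): {p3}
  P completes σ.
Trace ⟨aaa⟩ through Q, begin at {q0}:
  step 1 (a): {q1}
  step 2 (a): {q2}
  step 3 (a): no successor for Q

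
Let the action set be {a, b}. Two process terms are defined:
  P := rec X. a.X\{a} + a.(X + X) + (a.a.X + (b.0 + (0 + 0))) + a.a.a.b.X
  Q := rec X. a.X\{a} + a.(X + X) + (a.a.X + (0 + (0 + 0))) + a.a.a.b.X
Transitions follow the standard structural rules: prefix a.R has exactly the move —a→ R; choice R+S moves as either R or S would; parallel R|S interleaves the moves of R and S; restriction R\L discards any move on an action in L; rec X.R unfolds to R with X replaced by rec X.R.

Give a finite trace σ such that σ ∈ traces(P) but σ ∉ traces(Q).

b

Reachable graph of P (9 states):
  m0 = rec X. a.X\{a} + a.(X + X) + (a.a.X + (b.0 + (0 + 0))) + a.a.a.b.X :: --a--▸ m1, --a--▸ m2, --a--▸ m3, --a--▸ m4, --b--▸ m5
  m1 = (rec X. a.X\{a} + a.(X + X) + (a.a.X + (b.0 + (0 + 0))) + a.a.a.b.X) + (rec X. a.X\{a} + a.(X + X) + (a.a.X + (b.0 + (0 + 0))) + a.a.a.b.X) :: --a--▸ m1, --a--▸ m2, --a--▸ m3, --a--▸ m4, --b--▸ m5
  m2 = (rec X. a.X\{a} + a.(X + X) + (a.a.X + (b.0 + (0 + 0))) + a.a.a.b.X)\{a} :: --b--▸ m6
  m3 = a.(rec X. a.X\{a} + a.(X + X) + (a.a.X + (b.0 + (0 + 0))) + a.a.a.b.X) :: --a--▸ m0
  m4 = a.a.b.(rec X. a.X\{a} + a.(X + X) + (a.a.X + (b.0 + (0 + 0))) + a.a.a.b.X) :: --a--▸ m7
  m5 = 0 :: ·
  m6 = 0\{a} :: ·
  m7 = a.b.(rec X. a.X\{a} + a.(X + X) + (a.a.X + (b.0 + (0 + 0))) + a.a.a.b.X) :: --a--▸ m8
  m8 = b.(rec X. a.X\{a} + a.(X + X) + (a.a.X + (b.0 + (0 + 0))) + a.a.a.b.X) :: --b--▸ m0
Reachable graph of Q (7 states):
  n0 = rec X. a.X\{a} + a.(X + X) + (a.a.X + (0 + (0 + 0))) + a.a.a.b.X :: --a--▸ n1, --a--▸ n2, --a--▸ n3, --a--▸ n4
  n1 = (rec X. a.X\{a} + a.(X + X) + (a.a.X + (0 + (0 + 0))) + a.a.a.b.X) + (rec X. a.X\{a} + a.(X + X) + (a.a.X + (0 + (0 + 0))) + a.a.a.b.X) :: --a--▸ n1, --a--▸ n2, --a--▸ n3, --a--▸ n4
  n2 = (rec X. a.X\{a} + a.(X + X) + (a.a.X + (0 + (0 + 0))) + a.a.a.b.X)\{a} :: ·
  n3 = a.(rec X. a.X\{a} + a.(X + X) + (a.a.X + (0 + (0 + 0))) + a.a.a.b.X) :: --a--▸ n0
  n4 = a.a.b.(rec X. a.X\{a} + a.(X + X) + (a.a.X + (0 + (0 + 0))) + a.a.a.b.X) :: --a--▸ n5
  n5 = a.b.(rec X. a.X\{a} + a.(X + X) + (a.a.X + (0 + (0 + 0))) + a.a.a.b.X) :: --a--▸ n6
  n6 = b.(rec X. a.X\{a} + a.(X + X) + (a.a.X + (0 + (0 + 0))) + a.a.a.b.X) :: --b--▸ n0
Run σ = ⟨b⟩ on P: start {m0}
  step 1 (b): {m5}
  ✓ P
Run σ = ⟨b⟩ on Q: start {n0}
  step 1 (b): ∅  — Q cannot continue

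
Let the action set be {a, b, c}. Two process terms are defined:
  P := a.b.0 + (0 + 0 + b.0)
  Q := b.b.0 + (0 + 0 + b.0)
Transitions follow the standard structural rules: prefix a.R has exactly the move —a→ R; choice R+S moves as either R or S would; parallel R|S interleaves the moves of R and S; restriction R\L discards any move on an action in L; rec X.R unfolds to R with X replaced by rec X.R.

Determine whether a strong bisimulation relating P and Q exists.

NO

Reachable graph of P (3 states):
  p0 = a.b.0 + (0 + 0 + b.0) ⊢ -a-> p1, -b-> p2
  p1 = b.0 ⊢ -b-> p2
  p2 = 0 ⊢ (no moves)
Reachable graph of Q (3 states):
  q0 = b.b.0 + (0 + 0 + b.0) ⊢ -b-> q1, -b-> q2
  q1 = 0 ⊢ (no moves)
  q2 = b.0 ⊢ -b-> q1
Coarsest stable partition (strong bisimilarity classes):
  B0 = {p0}
  B1 = {p1, q2}
  B2 = {p2, q1}
  B3 = {q0}
p0 ∈ B0, q0 ∈ B3 → different blocks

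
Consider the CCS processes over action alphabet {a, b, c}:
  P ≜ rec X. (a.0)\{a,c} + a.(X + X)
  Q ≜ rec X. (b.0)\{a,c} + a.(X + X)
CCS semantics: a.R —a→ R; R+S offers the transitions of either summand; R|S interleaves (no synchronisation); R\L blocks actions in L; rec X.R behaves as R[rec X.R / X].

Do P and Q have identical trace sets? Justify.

Reachable graph of P (2 states):
  s0 = rec X. (a.0)\{a,c} + a.(X + X) :: =a=> s1
  s1 = (rec X. (a.0)\{a,c} + a.(X + X)) + (rec X. (a.0)\{a,c} + a.(X + X)) :: =a=> s1
Reachable graph of Q (3 states):
  t0 = rec X. (b.0)\{a,c} + a.(X + X) :: =a=> t1, =b=> t2
  t1 = (rec X. (b.0)\{a,c} + a.(X + X)) + (rec X. (b.0)\{a,c} + a.(X + X)) :: =a=> t1, =b=> t2
  t2 = 0\{a,c} :: ·
Trace ⟨b⟩ through Q, begin at {t0}:
  step 1 (b): {t2}
  Q completes σ.
Trace ⟨b⟩ through P, begin at {s0}:
  step 1 (b): no successor for P

NO — witness ⟨b⟩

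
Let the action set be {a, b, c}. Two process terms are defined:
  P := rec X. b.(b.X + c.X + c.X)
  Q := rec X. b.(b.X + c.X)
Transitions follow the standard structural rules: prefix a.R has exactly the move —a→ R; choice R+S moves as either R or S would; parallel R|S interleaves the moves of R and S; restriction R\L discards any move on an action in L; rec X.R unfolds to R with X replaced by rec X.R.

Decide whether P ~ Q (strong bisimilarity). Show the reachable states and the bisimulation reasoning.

Reachable graph of P (2 states):
  m0 = rec X. b.(b.X + c.X + c.X) has moves -b-> m1
  m1 = b.(rec X. b.(b.X + c.X + c.X)) + c.(rec X. b.(b.X + c.X + c.X)) + c.(rec X. b.(b.X + c.X + c.X)) has moves -b-> m0, -c-> m0
Reachable graph of Q (2 states):
  n0 = rec X. b.(b.X + c.X) has moves -b-> n1
  n1 = b.(rec X. b.(b.X + c.X)) + c.(rec X. b.(b.X + c.X)) has moves -b-> n0, -c-> n0
Coarsest stable partition (strong bisimilarity classes):
  B0 = {m0, n0}
  B1 = {m1, n1}
m0 ∈ B0, n0 ∈ B0 → same block

YES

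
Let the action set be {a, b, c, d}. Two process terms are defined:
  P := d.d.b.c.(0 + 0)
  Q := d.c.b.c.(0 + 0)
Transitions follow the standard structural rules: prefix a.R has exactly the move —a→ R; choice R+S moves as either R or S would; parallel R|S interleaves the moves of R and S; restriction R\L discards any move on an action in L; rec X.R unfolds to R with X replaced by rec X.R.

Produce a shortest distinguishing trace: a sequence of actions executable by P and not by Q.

Reachable graph of P (5 states):
  s0 = d.d.b.c.(0 + 0) | ··d··> s1
  s1 = d.b.c.(0 + 0) | ··d··> s2
  s2 = b.c.(0 + 0) | ··b··> s3
  s3 = c.(0 + 0) | ··c··> s4
  s4 = 0 + 0 | stopped
Reachable graph of Q (5 states):
  t0 = d.c.b.c.(0 + 0) | ··d··> t1
  t1 = c.b.c.(0 + 0) | ··c··> t2
  t2 = b.c.(0 + 0) | ··b··> t3
  t3 = c.(0 + 0) | ··c··> t4
  t4 = 0 + 0 | stopped
Trace ⟨dd⟩ through P, begin at {s0}:
  [1] d ⇒ {s1}
  [2] d ⇒ {s2}
  — P admits the full trace.
Trace ⟨dd⟩ through Q, begin at {t0}:
  [1] d ⇒ {t1}
  [2] d ⇒ no successor for Q

dd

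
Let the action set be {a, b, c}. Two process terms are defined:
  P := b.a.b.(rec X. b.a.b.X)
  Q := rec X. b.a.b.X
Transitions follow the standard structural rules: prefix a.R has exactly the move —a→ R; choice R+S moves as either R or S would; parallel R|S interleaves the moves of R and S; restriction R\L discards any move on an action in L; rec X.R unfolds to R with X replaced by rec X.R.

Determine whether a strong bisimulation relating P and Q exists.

YES

Reachable graph of P (4 states):
  s0 = b.a.b.(rec X. b.a.b.X) | —b→ s1
  s1 = a.b.(rec X. b.a.b.X) | —a→ s2
  s2 = b.(rec X. b.a.b.X) | —b→ s3
  s3 = rec X. b.a.b.X | —b→ s1
Reachable graph of Q (3 states):
  t0 = rec X. b.a.b.X | —b→ t1
  t1 = a.b.(rec X. b.a.b.X) | —a→ t2
  t2 = b.(rec X. b.a.b.X) | —b→ t0
Bisimilarity quotient blocks:
  B0 = {s0, s3, t0}
  B1 = {s1, t1}
  B2 = {s2, t2}
s0 ∈ B0, t0 ∈ B0 → same block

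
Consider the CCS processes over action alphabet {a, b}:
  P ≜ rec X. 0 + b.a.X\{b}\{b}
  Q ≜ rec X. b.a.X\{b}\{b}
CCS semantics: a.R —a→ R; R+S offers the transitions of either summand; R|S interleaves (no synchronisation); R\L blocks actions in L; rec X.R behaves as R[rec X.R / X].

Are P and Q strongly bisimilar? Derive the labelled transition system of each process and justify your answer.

LTS(P): 3 reachable states
  s0 = rec X. 0 + b.a.X\{b}\{b} :: —b→ s1
  s1 = a.(rec X. 0 + b.a.X\{b}\{b})\{b}\{b} :: —a→ s2
  s2 = (rec X. 0 + b.a.X\{b}\{b})\{b}\{b} :: ·
LTS(Q): 3 reachable states
  t0 = rec X. b.a.X\{b}\{b} :: —b→ t1
  t1 = a.(rec X. b.a.X\{b}\{b})\{b}\{b} :: —a→ t2
  t2 = (rec X. b.a.X\{b}\{b})\{b}\{b} :: ·
Coarsest stable partition (strong bisimilarity classes):
  B0 = {s0, t0}
  B1 = {s1, t1}
  B2 = {s2, t2}
s0 ∈ B0, t0 ∈ B0 → same block

P ~ Q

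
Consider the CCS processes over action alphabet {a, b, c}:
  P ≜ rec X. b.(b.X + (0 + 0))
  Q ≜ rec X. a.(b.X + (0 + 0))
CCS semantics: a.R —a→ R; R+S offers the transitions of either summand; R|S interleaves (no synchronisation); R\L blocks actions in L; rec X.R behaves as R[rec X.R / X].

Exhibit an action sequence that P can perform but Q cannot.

LTS(P): 2 reachable states
  p0 = rec X. b.(b.X + (0 + 0)) | =b=> p1
  p1 = b.(rec X. b.(b.X + (0 + 0))) + (0 + 0) | =b=> p0
LTS(Q): 2 reachable states
  q0 = rec X. a.(b.X + (0 + 0)) | =a=> q1
  q1 = b.(rec X. a.(b.X + (0 + 0))) + (0 + 0) | =b=> q0
Executing b from P (initial set {p0}):
  after b @ step 1: {p1}
  — P admits the full trace.
Executing b from Q (initial set {q0}):
  after b @ step 1: ∅  — Q cannot continue

b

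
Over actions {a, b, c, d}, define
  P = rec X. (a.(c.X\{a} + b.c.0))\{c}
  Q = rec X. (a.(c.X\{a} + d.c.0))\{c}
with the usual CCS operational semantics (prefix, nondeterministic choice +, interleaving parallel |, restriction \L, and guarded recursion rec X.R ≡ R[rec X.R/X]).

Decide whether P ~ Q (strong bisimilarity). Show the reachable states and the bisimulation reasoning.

P ≁ Q

LTS(P): 3 reachable states
  m0 = rec X. (a.(c.X\{a} + b.c.0))\{c} :: --a--▸ m1
  m1 = (c.(rec X. (a.(c.X\{a} + b.c.0))\{c})\{a} + b.c.0)\{c} :: --b--▸ m2
  m2 = (c.0)\{c} :: deadlocked
LTS(Q): 3 reachable states
  n0 = rec X. (a.(c.X\{a} + d.c.0))\{c} :: --a--▸ n1
  n1 = (c.(rec X. (a.(c.X\{a} + d.c.0))\{c})\{a} + d.c.0)\{c} :: --d--▸ n2
  n2 = (c.0)\{c} :: deadlocked
Coarsest stable partition (strong bisimilarity classes):
  B0 = {m0}
  B1 = {m1}
  B2 = {m2, n2}
  B3 = {n0}
  B4 = {n1}
m0 ∈ B0, n0 ∈ B3 → different blocks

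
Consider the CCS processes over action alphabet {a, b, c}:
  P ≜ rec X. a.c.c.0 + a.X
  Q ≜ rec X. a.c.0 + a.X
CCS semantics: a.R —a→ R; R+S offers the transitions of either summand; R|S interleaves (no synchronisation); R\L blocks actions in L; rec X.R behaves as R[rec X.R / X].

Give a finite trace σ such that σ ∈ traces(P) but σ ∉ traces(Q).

LTS(P): 4 reachable states
  u0 = rec X. a.c.c.0 + a.X → =a=> u0, =a=> u1
  u1 = c.c.0 → =c=> u2
  u2 = c.0 → =c=> u3
  u3 = 0 → ∅
LTS(Q): 3 reachable states
  v0 = rec X. a.c.0 + a.X → =a=> v0, =a=> v1
  v1 = c.0 → =c=> v2
  v2 = 0 → ∅
Run σ = ⟨acc⟩ on P: start {u0}
  [1] a ⇒ {u0, u1}
  [2] c ⇒ {u2}
  [3] c ⇒ {u3}
  — P admits the full trace.
Run σ = ⟨acc⟩ on Q: start {v0}
  [1] a ⇒ {v0, v1}
  [2] c ⇒ {v2}
  [3] c ⇒ no successor for Q

acc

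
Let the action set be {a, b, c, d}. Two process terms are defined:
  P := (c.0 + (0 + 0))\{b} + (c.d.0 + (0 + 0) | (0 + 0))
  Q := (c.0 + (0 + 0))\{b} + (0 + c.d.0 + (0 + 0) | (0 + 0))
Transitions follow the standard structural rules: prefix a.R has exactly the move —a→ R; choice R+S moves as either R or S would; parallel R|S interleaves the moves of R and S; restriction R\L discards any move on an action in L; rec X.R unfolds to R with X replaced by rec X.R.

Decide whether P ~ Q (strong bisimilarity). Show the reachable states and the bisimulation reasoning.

P ~ Q

Reachable graph of P (4 states):
  u0 = (c.0 + (0 + 0))\{b} + (c.d.0 + (0 + 0) | (0 + 0)) → ··c··> u1, ··c··> u2
  u1 = 0\{b} → stopped
  u2 = d.0 → ··d··> u3
  u3 = 0 → stopped
Reachable graph of Q (4 states):
  v0 = (c.0 + (0 + 0))\{b} + (0 + c.d.0 + (0 + 0) | (0 + 0)) → ··c··> v1, ··c··> v2
  v1 = 0\{b} → stopped
  v2 = d.0 → ··d··> v3
  v3 = 0 → stopped
Coarsest stable partition (strong bisimilarity classes):
  B0 = {u0, v0}
  B1 = {u1, u3, v1, v3}
  B2 = {u2, v2}
u0 ∈ B0, v0 ∈ B0 → same block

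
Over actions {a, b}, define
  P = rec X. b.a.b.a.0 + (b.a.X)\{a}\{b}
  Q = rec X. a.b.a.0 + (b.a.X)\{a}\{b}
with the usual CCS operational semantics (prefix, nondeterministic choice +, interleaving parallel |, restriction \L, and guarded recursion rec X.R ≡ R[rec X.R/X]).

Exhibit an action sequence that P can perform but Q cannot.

P's transition system — 5 states:
  u0 = rec X. b.a.b.a.0 + (b.a.X)\{a}\{b} → ··b··> u1
  u1 = a.b.a.0 → ··a··> u2
  u2 = b.a.0 → ··b··> u3
  u3 = a.0 → ··a··> u4
  u4 = 0 → (no moves)
Q's transition system — 4 states:
  v0 = rec X. a.b.a.0 + (b.a.X)\{a}\{b} → ··a··> v1
  v1 = b.a.0 → ··b··> v2
  v2 = a.0 → ··a··> v3
  v3 = 0 → (no moves)
Run σ = ⟨b⟩ on P: start {u0}
  [1] b ⇒ {u1}
  ✓ P
Run σ = ⟨b⟩ on Q: start {v0}
  [1] b ⇒ ∅  — Q cannot continue

b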